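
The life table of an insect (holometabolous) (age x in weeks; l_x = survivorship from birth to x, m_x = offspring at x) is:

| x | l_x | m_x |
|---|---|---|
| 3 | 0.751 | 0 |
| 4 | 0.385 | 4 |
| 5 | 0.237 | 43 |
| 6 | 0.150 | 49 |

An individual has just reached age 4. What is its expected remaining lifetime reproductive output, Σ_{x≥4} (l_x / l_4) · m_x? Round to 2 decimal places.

l_4 = 0.385. Conditional survival from age 4 to x is l_x / l_4.
  x=4: (0.385/0.385) × 4 = 4.0000
  x=5: (0.237/0.385) × 43 = 26.4701
  x=6: (0.150/0.385) × 49 = 19.0909
Sum = 4.0000 + 26.4701 + 19.0909 = 49.5610

49.56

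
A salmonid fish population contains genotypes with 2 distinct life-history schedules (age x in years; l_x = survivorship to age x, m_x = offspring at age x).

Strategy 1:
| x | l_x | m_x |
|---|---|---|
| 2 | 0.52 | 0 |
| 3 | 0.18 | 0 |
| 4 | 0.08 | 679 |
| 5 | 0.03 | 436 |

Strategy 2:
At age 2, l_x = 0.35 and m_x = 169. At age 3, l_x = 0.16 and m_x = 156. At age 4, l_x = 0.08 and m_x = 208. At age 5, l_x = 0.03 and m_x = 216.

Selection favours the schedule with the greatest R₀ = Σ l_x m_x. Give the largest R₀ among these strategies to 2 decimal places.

Strategy 1: R₀ = 0.52×0 + 0.18×0 + 0.08×679 + 0.03×436 = 67.4000
Strategy 2: R₀ = 0.35×169 + 0.16×156 + 0.08×208 + 0.03×216 = 107.2300
Highest R₀: strategy 2 with 107.2300.

107.23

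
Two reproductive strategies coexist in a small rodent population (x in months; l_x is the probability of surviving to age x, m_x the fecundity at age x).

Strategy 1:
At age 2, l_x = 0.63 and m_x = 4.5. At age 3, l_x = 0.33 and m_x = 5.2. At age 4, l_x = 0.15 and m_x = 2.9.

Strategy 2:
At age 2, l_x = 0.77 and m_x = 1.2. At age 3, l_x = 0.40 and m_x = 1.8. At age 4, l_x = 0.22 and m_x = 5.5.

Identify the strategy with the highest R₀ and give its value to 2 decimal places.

4.99

Strategy 1: R₀ = 0.63×4.5 + 0.33×5.2 + 0.15×2.9 = 4.9860
Strategy 2: R₀ = 0.77×1.2 + 0.40×1.8 + 0.22×5.5 = 2.8540
Highest R₀: strategy 1 with 4.9860.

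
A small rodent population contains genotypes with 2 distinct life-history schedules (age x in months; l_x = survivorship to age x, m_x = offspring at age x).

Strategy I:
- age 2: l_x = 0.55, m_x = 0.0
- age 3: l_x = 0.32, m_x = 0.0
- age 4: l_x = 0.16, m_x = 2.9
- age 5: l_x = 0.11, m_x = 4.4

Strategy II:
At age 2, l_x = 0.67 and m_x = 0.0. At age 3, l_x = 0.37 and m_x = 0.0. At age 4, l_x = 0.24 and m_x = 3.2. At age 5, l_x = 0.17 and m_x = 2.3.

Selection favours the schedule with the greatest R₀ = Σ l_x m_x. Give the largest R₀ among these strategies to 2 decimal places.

Strategy I: R₀ = 0.55×0.0 + 0.32×0.0 + 0.16×2.9 + 0.11×4.4 = 0.9480
Strategy II: R₀ = 0.67×0.0 + 0.37×0.0 + 0.24×3.2 + 0.17×2.3 = 1.1590
Highest R₀: strategy II with 1.1590.

1.16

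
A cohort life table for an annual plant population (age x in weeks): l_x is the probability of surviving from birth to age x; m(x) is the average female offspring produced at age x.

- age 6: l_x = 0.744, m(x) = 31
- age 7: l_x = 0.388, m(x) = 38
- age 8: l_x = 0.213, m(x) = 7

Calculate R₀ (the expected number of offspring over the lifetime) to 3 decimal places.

R₀ = Σ l_x m(x):
  age 6: 0.744 × 31 = 23.0640
  age 7: 0.388 × 38 = 14.7440
  age 8: 0.213 × 7 = 1.4910
R₀ = 23.0640 + 14.7440 + 1.4910 = 39.2990

39.299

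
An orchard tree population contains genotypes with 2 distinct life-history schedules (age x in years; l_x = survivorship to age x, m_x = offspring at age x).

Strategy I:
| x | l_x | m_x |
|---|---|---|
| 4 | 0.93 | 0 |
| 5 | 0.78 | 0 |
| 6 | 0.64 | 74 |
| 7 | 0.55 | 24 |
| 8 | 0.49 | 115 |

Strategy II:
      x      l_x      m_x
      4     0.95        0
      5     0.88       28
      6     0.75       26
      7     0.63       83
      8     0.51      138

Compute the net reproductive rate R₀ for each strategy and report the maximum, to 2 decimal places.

166.81

Strategy I: R₀ = 0.93×0 + 0.78×0 + 0.64×74 + 0.55×24 + 0.49×115 = 116.9100
Strategy II: R₀ = 0.95×0 + 0.88×28 + 0.75×26 + 0.63×83 + 0.51×138 = 166.8100
Highest R₀: strategy II with 166.8100.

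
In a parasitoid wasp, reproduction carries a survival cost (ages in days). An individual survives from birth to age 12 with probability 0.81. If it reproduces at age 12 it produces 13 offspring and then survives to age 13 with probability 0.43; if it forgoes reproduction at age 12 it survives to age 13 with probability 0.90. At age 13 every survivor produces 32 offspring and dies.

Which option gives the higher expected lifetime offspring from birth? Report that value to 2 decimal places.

breed at age 12: R₀ = 0.81 × (13 + 0.43 × 32) = 0.81 × 26.7600 = 21.6756
delay to age 13: R₀ = 0.81 × (0.90 × 32) = 0.81 × 28.8000 = 23.3280
Higher: delay to age 13 (23.3280).

23.33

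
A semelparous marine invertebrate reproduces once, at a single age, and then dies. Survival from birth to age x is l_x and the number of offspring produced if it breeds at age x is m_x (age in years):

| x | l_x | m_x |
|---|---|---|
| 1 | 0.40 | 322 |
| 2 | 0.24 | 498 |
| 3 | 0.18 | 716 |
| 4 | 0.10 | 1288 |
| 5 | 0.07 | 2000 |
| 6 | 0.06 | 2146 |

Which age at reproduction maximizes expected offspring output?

5

Expected offspring if breeding at age x = l_x × m_x:
  age 1: 0.40 × 322 = 128.800
  age 2: 0.24 × 498 = 119.520
  age 3: 0.18 × 716 = 128.880
  age 4: 0.10 × 1288 = 128.800
  age 5: 0.07 × 2000 = 140.000
  age 6: 0.06 × 2146 = 128.760
Maximum at age 5 (140.000).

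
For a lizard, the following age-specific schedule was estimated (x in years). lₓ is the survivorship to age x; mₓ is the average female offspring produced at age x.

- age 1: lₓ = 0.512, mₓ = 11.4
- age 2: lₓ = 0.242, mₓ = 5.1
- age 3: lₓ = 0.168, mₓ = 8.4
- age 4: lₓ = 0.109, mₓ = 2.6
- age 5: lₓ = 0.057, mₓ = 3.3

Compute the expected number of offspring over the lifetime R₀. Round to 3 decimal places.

R₀ = Σ lₓ mₓ:
  age 1: 0.512 × 11.4 = 5.8368
  age 2: 0.242 × 5.1 = 1.2342
  age 3: 0.168 × 8.4 = 1.4112
  age 4: 0.109 × 2.6 = 0.2834
  age 5: 0.057 × 3.3 = 0.1881
R₀ = 5.8368 + 1.2342 + 1.4112 + 0.2834 + 0.1881 = 8.9537

8.954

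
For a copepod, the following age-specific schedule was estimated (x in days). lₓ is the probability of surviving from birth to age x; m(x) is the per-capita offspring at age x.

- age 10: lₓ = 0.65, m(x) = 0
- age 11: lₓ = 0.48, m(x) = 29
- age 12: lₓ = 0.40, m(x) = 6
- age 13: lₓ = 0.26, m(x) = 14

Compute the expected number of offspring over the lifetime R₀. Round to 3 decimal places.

R₀ = Σ lₓ m(x):
  age 10: 0.65 × 0 = 0.0000
  age 11: 0.48 × 29 = 13.9200
  age 12: 0.40 × 6 = 2.4000
  age 13: 0.26 × 14 = 3.6400
R₀ = 0.0000 + 13.9200 + 2.4000 + 3.6400 = 19.9600

19.960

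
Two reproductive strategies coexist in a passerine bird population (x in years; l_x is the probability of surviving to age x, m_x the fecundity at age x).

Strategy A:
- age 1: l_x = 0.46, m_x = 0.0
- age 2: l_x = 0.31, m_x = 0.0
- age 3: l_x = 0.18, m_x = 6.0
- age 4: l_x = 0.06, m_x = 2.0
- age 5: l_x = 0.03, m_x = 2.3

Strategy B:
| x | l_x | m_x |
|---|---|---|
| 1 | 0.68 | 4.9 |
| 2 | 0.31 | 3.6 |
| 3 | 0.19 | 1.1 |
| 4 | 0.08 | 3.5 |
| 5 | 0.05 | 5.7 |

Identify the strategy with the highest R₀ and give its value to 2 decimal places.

Strategy A: R₀ = 0.46×0.0 + 0.31×0.0 + 0.18×6.0 + 0.06×2.0 + 0.03×2.3 = 1.2690
Strategy B: R₀ = 0.68×4.9 + 0.31×3.6 + 0.19×1.1 + 0.08×3.5 + 0.05×5.7 = 5.2220
Highest R₀: strategy B with 5.2220.

5.22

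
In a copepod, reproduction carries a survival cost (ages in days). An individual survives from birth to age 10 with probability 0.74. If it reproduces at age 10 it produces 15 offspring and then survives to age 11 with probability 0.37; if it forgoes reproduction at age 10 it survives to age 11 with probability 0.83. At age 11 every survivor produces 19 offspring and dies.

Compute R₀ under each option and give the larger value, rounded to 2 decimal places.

16.30

breed at age 10: R₀ = 0.74 × (15 + 0.37 × 19) = 0.74 × 22.0300 = 16.3022
delay to age 11: R₀ = 0.74 × (0.83 × 19) = 0.74 × 15.7700 = 11.6698
Higher: breed at age 10 (16.3022).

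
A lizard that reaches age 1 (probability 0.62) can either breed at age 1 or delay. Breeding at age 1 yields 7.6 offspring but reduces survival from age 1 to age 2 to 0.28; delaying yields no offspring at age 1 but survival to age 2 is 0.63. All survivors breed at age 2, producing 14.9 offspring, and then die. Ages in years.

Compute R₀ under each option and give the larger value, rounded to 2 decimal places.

breed at age 1: R₀ = 0.62 × (7.6 + 0.28 × 14.9) = 0.62 × 11.7720 = 7.2986
delay to age 2: R₀ = 0.62 × (0.63 × 14.9) = 0.62 × 9.3870 = 5.8199
Higher: breed at age 1 (7.2986).

7.30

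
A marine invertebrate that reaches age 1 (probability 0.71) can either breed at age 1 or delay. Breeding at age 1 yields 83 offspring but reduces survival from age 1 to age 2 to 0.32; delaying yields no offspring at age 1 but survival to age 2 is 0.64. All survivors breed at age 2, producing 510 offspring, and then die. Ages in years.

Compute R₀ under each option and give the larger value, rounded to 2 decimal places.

breed at age 1: R₀ = 0.71 × (83 + 0.32 × 510) = 0.71 × 246.2000 = 174.8020
delay to age 2: R₀ = 0.71 × (0.64 × 510) = 0.71 × 326.4000 = 231.7440
Higher: delay to age 2 (231.7440).

231.74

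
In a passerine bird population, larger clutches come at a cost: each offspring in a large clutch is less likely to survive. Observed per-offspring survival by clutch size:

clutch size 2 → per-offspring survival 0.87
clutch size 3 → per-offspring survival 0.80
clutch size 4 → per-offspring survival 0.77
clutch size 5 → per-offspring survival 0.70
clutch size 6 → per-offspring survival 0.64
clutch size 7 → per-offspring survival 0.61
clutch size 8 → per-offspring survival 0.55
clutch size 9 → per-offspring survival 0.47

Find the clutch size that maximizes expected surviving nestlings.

8

Expected surviving nestlings = c × s(c):
  c=2: 2 × 0.87 = 1.740
  c=3: 3 × 0.80 = 2.400
  c=4: 4 × 0.77 = 3.080
  c=5: 5 × 0.70 = 3.500
  c=6: 6 × 0.64 = 3.840
  c=7: 7 × 0.61 = 4.270
  c=8: 8 × 0.55 = 4.400
  c=9: 9 × 0.47 = 4.230
Maximum at c = 8 (4.400 surviving nestlings).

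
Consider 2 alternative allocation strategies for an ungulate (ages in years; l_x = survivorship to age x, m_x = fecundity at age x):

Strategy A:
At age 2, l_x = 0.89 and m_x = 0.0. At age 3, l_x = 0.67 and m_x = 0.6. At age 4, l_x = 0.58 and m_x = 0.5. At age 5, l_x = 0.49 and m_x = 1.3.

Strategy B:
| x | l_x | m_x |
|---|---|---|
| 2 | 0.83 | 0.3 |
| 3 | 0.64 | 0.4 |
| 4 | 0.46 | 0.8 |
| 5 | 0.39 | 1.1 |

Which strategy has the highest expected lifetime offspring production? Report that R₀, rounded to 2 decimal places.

Strategy A: R₀ = 0.89×0.0 + 0.67×0.6 + 0.58×0.5 + 0.49×1.3 = 1.3290
Strategy B: R₀ = 0.83×0.3 + 0.64×0.4 + 0.46×0.8 + 0.39×1.1 = 1.3020
Highest R₀: strategy A with 1.3290.

1.33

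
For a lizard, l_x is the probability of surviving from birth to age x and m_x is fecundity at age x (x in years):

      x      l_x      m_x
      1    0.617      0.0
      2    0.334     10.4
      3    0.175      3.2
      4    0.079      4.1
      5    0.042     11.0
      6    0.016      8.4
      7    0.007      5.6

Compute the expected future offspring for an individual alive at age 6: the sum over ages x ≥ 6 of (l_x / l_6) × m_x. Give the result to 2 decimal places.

10.85

l_6 = 0.016. Conditional survival from age 6 to x is l_x / l_6.
  x=6: (0.016/0.016) × 8.4 = 8.4000
  x=7: (0.007/0.016) × 5.6 = 2.4500
Sum = 8.4000 + 2.4500 = 10.8500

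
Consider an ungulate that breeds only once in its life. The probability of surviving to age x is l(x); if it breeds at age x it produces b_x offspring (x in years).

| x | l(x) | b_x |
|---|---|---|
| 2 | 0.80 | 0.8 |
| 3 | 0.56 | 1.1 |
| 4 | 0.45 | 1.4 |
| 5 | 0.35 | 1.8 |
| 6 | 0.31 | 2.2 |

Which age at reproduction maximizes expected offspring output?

Expected offspring if breeding at age x = l(x) × b_x:
  age 2: 0.80 × 0.8 = 0.640
  age 3: 0.56 × 1.1 = 0.616
  age 4: 0.45 × 1.4 = 0.630
  age 5: 0.35 × 1.8 = 0.630
  age 6: 0.31 × 2.2 = 0.682
Maximum at age 6 (0.682).

6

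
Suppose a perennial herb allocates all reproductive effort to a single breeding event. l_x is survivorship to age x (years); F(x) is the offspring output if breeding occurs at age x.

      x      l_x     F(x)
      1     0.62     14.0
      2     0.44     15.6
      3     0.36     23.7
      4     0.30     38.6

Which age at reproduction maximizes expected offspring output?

Expected offspring if breeding at age x = l_x × F(x):
  age 1: 0.62 × 14.0 = 8.680
  age 2: 0.44 × 15.6 = 6.864
  age 3: 0.36 × 23.7 = 8.532
  age 4: 0.30 × 38.6 = 11.580
Maximum at age 4 (11.580).

4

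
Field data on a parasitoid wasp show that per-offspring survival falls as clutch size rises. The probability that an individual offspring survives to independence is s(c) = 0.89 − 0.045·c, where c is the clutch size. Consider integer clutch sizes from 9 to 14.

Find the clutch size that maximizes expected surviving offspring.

Expected surviving offspring = c × s(c):
  c=9: 9 × 0.485 = 4.365
  c=10: 10 × 0.440 = 4.400
  c=11: 11 × 0.395 = 4.345
  c=12: 12 × 0.350 = 4.200
  c=13: 13 × 0.305 = 3.965
  c=14: 14 × 0.260 = 3.640
Maximum at c = 10 (4.400 surviving offspring).

10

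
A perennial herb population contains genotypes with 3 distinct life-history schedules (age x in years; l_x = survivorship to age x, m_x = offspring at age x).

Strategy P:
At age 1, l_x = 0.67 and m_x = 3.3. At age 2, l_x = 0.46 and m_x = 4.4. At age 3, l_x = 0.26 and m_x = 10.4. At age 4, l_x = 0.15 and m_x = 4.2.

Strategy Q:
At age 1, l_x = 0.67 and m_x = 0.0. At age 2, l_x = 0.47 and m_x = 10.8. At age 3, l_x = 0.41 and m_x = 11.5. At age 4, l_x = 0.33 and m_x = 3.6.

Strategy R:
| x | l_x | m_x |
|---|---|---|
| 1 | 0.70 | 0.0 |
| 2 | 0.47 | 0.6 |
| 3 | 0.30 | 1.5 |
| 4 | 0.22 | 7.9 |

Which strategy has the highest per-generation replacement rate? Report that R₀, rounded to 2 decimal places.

10.98

Strategy P: R₀ = 0.67×3.3 + 0.46×4.4 + 0.26×10.4 + 0.15×4.2 = 7.5690
Strategy Q: R₀ = 0.67×0.0 + 0.47×10.8 + 0.41×11.5 + 0.33×3.6 = 10.9790
Strategy R: R₀ = 0.70×0.0 + 0.47×0.6 + 0.30×1.5 + 0.22×7.9 = 2.4700
Highest R₀: strategy Q with 10.9790.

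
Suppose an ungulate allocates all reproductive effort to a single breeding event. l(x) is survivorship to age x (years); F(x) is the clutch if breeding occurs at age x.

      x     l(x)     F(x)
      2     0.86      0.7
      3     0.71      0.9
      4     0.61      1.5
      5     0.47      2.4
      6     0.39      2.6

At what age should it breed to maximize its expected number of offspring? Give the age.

5

Expected offspring if breeding at age x = l(x) × F(x):
  age 2: 0.86 × 0.7 = 0.602
  age 3: 0.71 × 0.9 = 0.639
  age 4: 0.61 × 1.5 = 0.915
  age 5: 0.47 × 2.4 = 1.128
  age 6: 0.39 × 2.6 = 1.014
Maximum at age 5 (1.128).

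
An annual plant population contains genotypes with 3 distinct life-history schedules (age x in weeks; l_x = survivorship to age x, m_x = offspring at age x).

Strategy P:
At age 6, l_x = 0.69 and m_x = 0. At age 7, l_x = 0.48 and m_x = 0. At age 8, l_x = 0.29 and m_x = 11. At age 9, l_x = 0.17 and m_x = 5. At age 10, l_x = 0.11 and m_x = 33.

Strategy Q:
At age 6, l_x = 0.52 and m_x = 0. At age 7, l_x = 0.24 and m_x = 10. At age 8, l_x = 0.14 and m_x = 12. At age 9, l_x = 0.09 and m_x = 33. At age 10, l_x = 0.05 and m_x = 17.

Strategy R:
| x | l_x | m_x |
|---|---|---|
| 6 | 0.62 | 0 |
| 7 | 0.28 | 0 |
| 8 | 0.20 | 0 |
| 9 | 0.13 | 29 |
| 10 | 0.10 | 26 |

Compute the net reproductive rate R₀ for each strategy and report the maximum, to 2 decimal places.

Strategy P: R₀ = 0.69×0 + 0.48×0 + 0.29×11 + 0.17×5 + 0.11×33 = 7.6700
Strategy Q: R₀ = 0.52×0 + 0.24×10 + 0.14×12 + 0.09×33 + 0.05×17 = 7.9000
Strategy R: R₀ = 0.62×0 + 0.28×0 + 0.20×0 + 0.13×29 + 0.10×26 = 6.3700
Highest R₀: strategy Q with 7.9000.

7.90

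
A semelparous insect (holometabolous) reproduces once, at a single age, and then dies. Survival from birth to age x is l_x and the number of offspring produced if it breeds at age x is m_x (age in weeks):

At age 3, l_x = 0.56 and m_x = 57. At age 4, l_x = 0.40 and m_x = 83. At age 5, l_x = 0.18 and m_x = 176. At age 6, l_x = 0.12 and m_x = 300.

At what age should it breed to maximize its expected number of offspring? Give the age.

6

Expected offspring if breeding at age x = l_x × m_x:
  age 3: 0.56 × 57 = 31.920
  age 4: 0.40 × 83 = 33.200
  age 5: 0.18 × 176 = 31.680
  age 6: 0.12 × 300 = 36.000
Maximum at age 6 (36.000).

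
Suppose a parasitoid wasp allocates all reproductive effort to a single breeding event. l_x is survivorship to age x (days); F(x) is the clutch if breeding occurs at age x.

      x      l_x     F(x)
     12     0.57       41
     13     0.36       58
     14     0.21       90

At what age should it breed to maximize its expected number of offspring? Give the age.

12

Expected offspring if breeding at age x = l_x × F(x):
  age 12: 0.57 × 41 = 23.370
  age 13: 0.36 × 58 = 20.880
  age 14: 0.21 × 90 = 18.900
Maximum at age 12 (23.370).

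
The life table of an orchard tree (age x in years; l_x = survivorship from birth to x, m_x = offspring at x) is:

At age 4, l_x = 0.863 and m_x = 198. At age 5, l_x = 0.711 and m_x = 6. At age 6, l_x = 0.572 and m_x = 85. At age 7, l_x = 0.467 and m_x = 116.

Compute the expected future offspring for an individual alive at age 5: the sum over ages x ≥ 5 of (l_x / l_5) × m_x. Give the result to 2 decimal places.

150.57

l_5 = 0.711. Conditional survival from age 5 to x is l_x / l_5.
  x=5: (0.711/0.711) × 6 = 6.0000
  x=6: (0.572/0.711) × 85 = 68.3826
  x=7: (0.467/0.711) × 116 = 76.1913
Sum = 6.0000 + 68.3826 + 76.1913 = 150.5738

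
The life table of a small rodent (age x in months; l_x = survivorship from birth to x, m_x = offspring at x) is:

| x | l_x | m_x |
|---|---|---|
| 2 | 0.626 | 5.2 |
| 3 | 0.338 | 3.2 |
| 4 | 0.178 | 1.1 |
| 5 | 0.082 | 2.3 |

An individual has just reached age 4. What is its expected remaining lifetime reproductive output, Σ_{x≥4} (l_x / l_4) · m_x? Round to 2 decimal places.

l_4 = 0.178. Conditional survival from age 4 to x is l_x / l_4.
  x=4: (0.178/0.178) × 1.1 = 1.1000
  x=5: (0.082/0.178) × 2.3 = 1.0596
Sum = 1.1000 + 1.0596 = 2.1596

2.16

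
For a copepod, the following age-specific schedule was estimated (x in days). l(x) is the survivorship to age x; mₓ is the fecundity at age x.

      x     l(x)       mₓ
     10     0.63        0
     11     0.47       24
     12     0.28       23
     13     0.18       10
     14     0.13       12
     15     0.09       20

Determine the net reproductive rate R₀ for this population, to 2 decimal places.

22.88

R₀ = Σ l(x) mₓ:
  age 10: 0.63 × 0 = 0.0000
  age 11: 0.47 × 24 = 11.2800
  age 12: 0.28 × 23 = 6.4400
  age 13: 0.18 × 10 = 1.8000
  age 14: 0.13 × 12 = 1.5600
  age 15: 0.09 × 20 = 1.8000
R₀ = 0.0000 + 11.2800 + 6.4400 + 1.8000 + 1.5600 + 1.8000 = 22.8800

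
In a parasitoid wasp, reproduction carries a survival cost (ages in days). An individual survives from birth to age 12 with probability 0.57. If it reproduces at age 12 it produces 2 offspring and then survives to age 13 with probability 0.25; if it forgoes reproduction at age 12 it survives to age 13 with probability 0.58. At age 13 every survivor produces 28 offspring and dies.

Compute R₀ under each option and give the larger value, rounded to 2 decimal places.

9.26

breed at age 12: R₀ = 0.57 × (2 + 0.25 × 28) = 0.57 × 9.0000 = 5.1300
delay to age 13: R₀ = 0.57 × (0.58 × 28) = 0.57 × 16.2400 = 9.2568
Higher: delay to age 13 (9.2568).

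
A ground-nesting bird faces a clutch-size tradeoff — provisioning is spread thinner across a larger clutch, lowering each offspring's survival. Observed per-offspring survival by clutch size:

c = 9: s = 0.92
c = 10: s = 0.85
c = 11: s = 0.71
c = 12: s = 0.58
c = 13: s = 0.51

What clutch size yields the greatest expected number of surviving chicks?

10

Expected surviving chicks = c × s(c):
  c=9: 9 × 0.92 = 8.280
  c=10: 10 × 0.85 = 8.500
  c=11: 11 × 0.71 = 7.810
  c=12: 12 × 0.58 = 6.960
  c=13: 13 × 0.51 = 6.630
Maximum at c = 10 (8.500 surviving chicks).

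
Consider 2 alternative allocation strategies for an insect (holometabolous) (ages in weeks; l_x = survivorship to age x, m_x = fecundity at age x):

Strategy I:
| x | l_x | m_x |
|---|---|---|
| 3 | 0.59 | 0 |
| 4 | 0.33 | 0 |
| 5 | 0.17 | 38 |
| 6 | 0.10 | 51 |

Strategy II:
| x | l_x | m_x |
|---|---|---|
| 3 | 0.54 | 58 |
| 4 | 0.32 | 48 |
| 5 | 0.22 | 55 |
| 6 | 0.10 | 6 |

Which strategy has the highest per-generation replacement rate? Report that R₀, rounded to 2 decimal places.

Strategy I: R₀ = 0.59×0 + 0.33×0 + 0.17×38 + 0.10×51 = 11.5600
Strategy II: R₀ = 0.54×58 + 0.32×48 + 0.22×55 + 0.10×6 = 59.3800
Highest R₀: strategy II with 59.3800.

59.38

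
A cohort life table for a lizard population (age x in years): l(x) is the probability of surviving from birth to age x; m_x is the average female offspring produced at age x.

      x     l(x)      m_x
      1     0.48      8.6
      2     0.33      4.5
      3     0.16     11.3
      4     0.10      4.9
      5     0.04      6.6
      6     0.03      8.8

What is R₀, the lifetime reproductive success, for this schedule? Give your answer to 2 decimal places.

R₀ = Σ l(x) m_x:
  age 1: 0.48 × 8.6 = 4.1280
  age 2: 0.33 × 4.5 = 1.4850
  age 3: 0.16 × 11.3 = 1.8080
  age 4: 0.10 × 4.9 = 0.4900
  age 5: 0.04 × 6.6 = 0.2640
  age 6: 0.03 × 8.8 = 0.2640
R₀ = 4.1280 + 1.4850 + 1.8080 + 0.4900 + 0.2640 + 0.2640 = 8.4390

8.44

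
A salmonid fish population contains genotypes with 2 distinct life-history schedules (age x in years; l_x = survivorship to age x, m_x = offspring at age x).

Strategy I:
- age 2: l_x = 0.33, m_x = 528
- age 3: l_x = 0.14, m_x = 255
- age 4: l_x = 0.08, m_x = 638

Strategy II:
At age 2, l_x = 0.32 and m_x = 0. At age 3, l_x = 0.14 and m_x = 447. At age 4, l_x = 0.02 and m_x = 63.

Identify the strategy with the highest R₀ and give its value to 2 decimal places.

Strategy I: R₀ = 0.33×528 + 0.14×255 + 0.08×638 = 260.9800
Strategy II: R₀ = 0.32×0 + 0.14×447 + 0.02×63 = 63.8400
Highest R₀: strategy I with 260.9800.

260.98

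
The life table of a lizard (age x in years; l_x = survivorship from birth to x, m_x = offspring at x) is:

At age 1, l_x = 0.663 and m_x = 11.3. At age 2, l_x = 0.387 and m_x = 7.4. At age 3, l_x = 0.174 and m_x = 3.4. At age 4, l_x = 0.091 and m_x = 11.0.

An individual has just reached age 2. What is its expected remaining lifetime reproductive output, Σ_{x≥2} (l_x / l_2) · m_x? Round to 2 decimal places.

l_2 = 0.387. Conditional survival from age 2 to x is l_x / l_2.
  x=2: (0.387/0.387) × 7.4 = 7.4000
  x=3: (0.174/0.387) × 3.4 = 1.5287
  x=4: (0.091/0.387) × 11.0 = 2.5866
Sum = 7.4000 + 1.5287 + 2.5866 = 11.5152

11.52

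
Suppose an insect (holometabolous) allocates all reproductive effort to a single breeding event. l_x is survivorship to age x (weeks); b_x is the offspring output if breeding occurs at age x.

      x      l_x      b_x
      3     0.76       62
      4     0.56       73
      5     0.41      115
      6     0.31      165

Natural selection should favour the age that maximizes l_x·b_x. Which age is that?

6

Expected offspring if breeding at age x = l_x × b_x:
  age 3: 0.76 × 62 = 47.120
  age 4: 0.56 × 73 = 40.880
  age 5: 0.41 × 115 = 47.150
  age 6: 0.31 × 165 = 51.150
Maximum at age 6 (51.150).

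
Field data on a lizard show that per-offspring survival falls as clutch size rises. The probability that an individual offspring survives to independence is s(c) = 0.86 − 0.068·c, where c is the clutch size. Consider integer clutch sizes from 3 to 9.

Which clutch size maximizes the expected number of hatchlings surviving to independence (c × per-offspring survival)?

Expected hatchlings surviving to independence = c × s(c):
  c=3: 3 × 0.656 = 1.968
  c=4: 4 × 0.588 = 2.352
  c=5: 5 × 0.520 = 2.600
  c=6: 6 × 0.452 = 2.712
  c=7: 7 × 0.384 = 2.688
  c=8: 8 × 0.316 = 2.528
  c=9: 9 × 0.248 = 2.232
Maximum at c = 6 (2.712 hatchlings surviving to independence).

6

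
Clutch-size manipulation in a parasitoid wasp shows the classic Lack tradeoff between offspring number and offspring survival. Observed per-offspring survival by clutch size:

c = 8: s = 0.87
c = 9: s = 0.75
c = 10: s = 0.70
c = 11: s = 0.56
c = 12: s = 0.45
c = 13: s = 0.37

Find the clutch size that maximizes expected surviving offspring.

10

Expected surviving offspring = c × s(c):
  c=8: 8 × 0.87 = 6.960
  c=9: 9 × 0.75 = 6.750
  c=10: 10 × 0.70 = 7.000
  c=11: 11 × 0.56 = 6.160
  c=12: 12 × 0.45 = 5.400
  c=13: 13 × 0.37 = 4.810
Maximum at c = 10 (7.000 surviving offspring).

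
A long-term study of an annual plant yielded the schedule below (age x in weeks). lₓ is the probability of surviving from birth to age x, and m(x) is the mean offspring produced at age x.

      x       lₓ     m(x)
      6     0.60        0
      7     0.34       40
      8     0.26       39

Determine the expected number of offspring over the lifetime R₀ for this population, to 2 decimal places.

R₀ = Σ lₓ m(x):
  age 6: 0.60 × 0 = 0.0000
  age 7: 0.34 × 40 = 13.6000
  age 8: 0.26 × 39 = 10.1400
R₀ = 0.0000 + 13.6000 + 10.1400 = 23.7400

23.74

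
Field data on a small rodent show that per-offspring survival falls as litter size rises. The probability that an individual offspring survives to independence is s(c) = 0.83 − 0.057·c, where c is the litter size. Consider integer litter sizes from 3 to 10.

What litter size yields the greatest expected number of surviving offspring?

Expected surviving offspring = c × s(c):
  c=3: 3 × 0.659 = 1.977
  c=4: 4 × 0.602 = 2.408
  c=5: 5 × 0.545 = 2.725
  c=6: 6 × 0.488 = 2.928
  c=7: 7 × 0.431 = 3.017
  c=8: 8 × 0.374 = 2.992
  c=9: 9 × 0.317 = 2.853
  c=10: 10 × 0.260 = 2.600
Maximum at c = 7 (3.017 surviving offspring).

7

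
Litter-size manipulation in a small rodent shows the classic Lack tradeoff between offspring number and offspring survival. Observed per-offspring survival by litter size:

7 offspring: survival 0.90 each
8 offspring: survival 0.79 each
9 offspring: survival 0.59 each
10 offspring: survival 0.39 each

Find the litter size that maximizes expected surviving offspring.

Expected surviving offspring = c × s(c):
  c=7: 7 × 0.90 = 6.300
  c=8: 8 × 0.79 = 6.320
  c=9: 9 × 0.59 = 5.310
  c=10: 10 × 0.39 = 3.900
Maximum at c = 8 (6.320 surviving offspring).

8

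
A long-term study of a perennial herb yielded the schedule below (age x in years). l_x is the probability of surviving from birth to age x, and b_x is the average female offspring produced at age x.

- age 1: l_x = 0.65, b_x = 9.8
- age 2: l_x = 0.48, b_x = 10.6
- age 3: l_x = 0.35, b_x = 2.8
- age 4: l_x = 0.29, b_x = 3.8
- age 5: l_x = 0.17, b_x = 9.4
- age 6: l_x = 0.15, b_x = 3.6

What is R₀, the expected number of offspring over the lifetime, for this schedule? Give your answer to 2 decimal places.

15.68

R₀ = Σ l_x b_x:
  age 1: 0.65 × 9.8 = 6.3700
  age 2: 0.48 × 10.6 = 5.0880
  age 3: 0.35 × 2.8 = 0.9800
  age 4: 0.29 × 3.8 = 1.1020
  age 5: 0.17 × 9.4 = 1.5980
  age 6: 0.15 × 3.6 = 0.5400
R₀ = 6.3700 + 5.0880 + 0.9800 + 1.1020 + 1.5980 + 0.5400 = 15.6780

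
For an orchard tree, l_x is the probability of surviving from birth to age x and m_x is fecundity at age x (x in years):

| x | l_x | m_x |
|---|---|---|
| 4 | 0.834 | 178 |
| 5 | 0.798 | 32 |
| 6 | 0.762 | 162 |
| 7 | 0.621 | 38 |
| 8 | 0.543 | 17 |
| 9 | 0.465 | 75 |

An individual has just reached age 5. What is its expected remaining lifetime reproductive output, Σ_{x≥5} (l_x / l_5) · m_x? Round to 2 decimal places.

l_5 = 0.798. Conditional survival from age 5 to x is l_x / l_5.
  x=5: (0.798/0.798) × 32 = 32.0000
  x=6: (0.762/0.798) × 162 = 154.6917
  x=7: (0.621/0.798) × 38 = 29.5714
  x=8: (0.543/0.798) × 17 = 11.5677
  x=9: (0.465/0.798) × 75 = 43.7030
Sum = 32.0000 + 154.6917 + 29.5714 + 11.5677 + 43.7030 = 271.5338

271.53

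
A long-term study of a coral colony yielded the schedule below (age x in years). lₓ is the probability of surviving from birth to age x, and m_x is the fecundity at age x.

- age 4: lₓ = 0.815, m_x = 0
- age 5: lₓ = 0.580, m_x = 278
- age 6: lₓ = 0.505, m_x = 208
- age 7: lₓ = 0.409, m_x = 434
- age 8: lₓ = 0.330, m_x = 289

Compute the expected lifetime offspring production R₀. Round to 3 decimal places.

R₀ = Σ lₓ m_x:
  age 4: 0.815 × 0 = 0.0000
  age 5: 0.580 × 278 = 161.2400
  age 6: 0.505 × 208 = 105.0400
  age 7: 0.409 × 434 = 177.5060
  age 8: 0.330 × 289 = 95.3700
R₀ = 0.0000 + 161.2400 + 105.0400 + 177.5060 + 95.3700 = 539.1560

539.156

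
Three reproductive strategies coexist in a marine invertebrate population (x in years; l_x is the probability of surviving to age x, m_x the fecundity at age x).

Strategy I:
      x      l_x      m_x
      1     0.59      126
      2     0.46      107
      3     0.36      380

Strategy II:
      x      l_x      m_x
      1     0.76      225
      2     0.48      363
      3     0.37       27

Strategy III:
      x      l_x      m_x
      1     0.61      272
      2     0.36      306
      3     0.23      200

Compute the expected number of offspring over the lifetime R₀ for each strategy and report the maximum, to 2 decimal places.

Strategy I: R₀ = 0.59×126 + 0.46×107 + 0.36×380 = 260.3600
Strategy II: R₀ = 0.76×225 + 0.48×363 + 0.37×27 = 355.2300
Strategy III: R₀ = 0.61×272 + 0.36×306 + 0.23×200 = 322.0800
Highest R₀: strategy II with 355.2300.

355.23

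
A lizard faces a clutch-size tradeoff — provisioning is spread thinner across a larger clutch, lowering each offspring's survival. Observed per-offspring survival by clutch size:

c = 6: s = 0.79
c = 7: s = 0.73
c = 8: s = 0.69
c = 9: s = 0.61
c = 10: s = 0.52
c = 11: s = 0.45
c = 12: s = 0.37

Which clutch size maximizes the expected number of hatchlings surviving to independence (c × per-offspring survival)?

8

Expected hatchlings surviving to independence = c × s(c):
  c=6: 6 × 0.79 = 4.740
  c=7: 7 × 0.73 = 5.110
  c=8: 8 × 0.69 = 5.520
  c=9: 9 × 0.61 = 5.490
  c=10: 10 × 0.52 = 5.200
  c=11: 11 × 0.45 = 4.950
  c=12: 12 × 0.37 = 4.440
Maximum at c = 8 (5.520 hatchlings surviving to independence).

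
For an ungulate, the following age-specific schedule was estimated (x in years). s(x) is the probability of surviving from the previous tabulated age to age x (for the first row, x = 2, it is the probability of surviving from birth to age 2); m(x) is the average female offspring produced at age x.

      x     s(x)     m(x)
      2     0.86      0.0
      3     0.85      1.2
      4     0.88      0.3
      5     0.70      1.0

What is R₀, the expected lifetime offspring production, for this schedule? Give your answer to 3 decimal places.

Survivorship from birth: l_x = s_2·s_3·…·s_x.
  l_2 = 0.86000
  l_3 = 0.73100
  l_4 = 0.64328
  l_5 = 0.45030
R₀ = Σ l_x m(x):
  age 2: 0.86000 × 0.0 = 0.0000
  age 3: 0.73100 × 1.2 = 0.8772
  age 4: 0.64328 × 0.3 = 0.1930
  age 5: 0.45030 × 1.0 = 0.4503
R₀ = 0.0000 + 0.8772 + 0.1930 + 0.4503 = 1.5205

1.520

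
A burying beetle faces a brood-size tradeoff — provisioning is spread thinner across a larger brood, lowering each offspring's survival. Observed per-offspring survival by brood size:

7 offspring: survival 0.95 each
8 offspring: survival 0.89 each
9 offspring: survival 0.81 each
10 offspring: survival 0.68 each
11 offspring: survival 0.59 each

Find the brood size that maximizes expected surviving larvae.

9

Expected surviving larvae = c × s(c):
  c=7: 7 × 0.95 = 6.650
  c=8: 8 × 0.89 = 7.120
  c=9: 9 × 0.81 = 7.290
  c=10: 10 × 0.68 = 6.800
  c=11: 11 × 0.59 = 6.490
Maximum at c = 9 (7.290 surviving larvae).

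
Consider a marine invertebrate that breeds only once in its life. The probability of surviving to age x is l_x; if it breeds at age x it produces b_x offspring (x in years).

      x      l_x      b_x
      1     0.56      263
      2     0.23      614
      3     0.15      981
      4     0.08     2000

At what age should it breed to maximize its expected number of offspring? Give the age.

Expected offspring if breeding at age x = l_x × b_x:
  age 1: 0.56 × 263 = 147.280
  age 2: 0.23 × 614 = 141.220
  age 3: 0.15 × 981 = 147.150
  age 4: 0.08 × 2000 = 160.000
Maximum at age 4 (160.000).

4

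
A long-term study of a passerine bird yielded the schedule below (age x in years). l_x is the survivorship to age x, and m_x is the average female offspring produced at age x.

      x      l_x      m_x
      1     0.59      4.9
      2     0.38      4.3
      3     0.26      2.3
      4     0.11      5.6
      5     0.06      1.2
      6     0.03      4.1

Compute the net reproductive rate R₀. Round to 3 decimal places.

5.934

R₀ = Σ l_x m_x:
  age 1: 0.59 × 4.9 = 2.8910
  age 2: 0.38 × 4.3 = 1.6340
  age 3: 0.26 × 2.3 = 0.5980
  age 4: 0.11 × 5.6 = 0.6160
  age 5: 0.06 × 1.2 = 0.0720
  age 6: 0.03 × 4.1 = 0.1230
R₀ = 2.8910 + 1.6340 + 0.5980 + 0.6160 + 0.0720 + 0.1230 = 5.9340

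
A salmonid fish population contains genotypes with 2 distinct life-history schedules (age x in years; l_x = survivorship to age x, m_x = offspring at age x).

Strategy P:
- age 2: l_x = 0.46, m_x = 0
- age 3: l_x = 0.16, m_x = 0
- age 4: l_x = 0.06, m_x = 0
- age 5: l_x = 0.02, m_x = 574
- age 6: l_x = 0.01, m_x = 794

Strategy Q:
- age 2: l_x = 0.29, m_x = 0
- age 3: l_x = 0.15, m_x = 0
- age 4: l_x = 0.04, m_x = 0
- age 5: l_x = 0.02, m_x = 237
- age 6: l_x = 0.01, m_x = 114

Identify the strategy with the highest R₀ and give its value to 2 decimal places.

19.42

Strategy P: R₀ = 0.46×0 + 0.16×0 + 0.06×0 + 0.02×574 + 0.01×794 = 19.4200
Strategy Q: R₀ = 0.29×0 + 0.15×0 + 0.04×0 + 0.02×237 + 0.01×114 = 5.8800
Highest R₀: strategy P with 19.4200.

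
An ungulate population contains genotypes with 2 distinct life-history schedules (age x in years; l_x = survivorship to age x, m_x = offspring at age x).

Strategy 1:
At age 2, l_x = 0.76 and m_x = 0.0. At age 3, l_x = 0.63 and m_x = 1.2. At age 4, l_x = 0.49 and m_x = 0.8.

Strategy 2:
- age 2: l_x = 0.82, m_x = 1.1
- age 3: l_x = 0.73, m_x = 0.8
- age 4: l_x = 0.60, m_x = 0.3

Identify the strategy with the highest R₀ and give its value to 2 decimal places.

Strategy 1: R₀ = 0.76×0.0 + 0.63×1.2 + 0.49×0.8 = 1.1480
Strategy 2: R₀ = 0.82×1.1 + 0.73×0.8 + 0.60×0.3 = 1.6660
Highest R₀: strategy 2 with 1.6660.

1.67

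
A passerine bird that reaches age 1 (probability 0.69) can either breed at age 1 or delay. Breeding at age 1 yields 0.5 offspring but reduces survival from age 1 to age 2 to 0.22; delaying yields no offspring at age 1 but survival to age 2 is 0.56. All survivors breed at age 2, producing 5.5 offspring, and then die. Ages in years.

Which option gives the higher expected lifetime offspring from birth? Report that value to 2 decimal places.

2.13

breed at age 1: R₀ = 0.69 × (0.5 + 0.22 × 5.5) = 0.69 × 1.7100 = 1.1799
delay to age 2: R₀ = 0.69 × (0.56 × 5.5) = 0.69 × 3.0800 = 2.1252
Higher: delay to age 2 (2.1252).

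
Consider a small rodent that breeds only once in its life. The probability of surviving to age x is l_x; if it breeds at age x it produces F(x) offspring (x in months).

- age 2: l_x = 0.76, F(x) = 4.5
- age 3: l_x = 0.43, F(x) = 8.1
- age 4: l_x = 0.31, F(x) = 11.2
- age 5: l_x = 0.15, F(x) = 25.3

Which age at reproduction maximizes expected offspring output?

Expected offspring if breeding at age x = l_x × F(x):
  age 2: 0.76 × 4.5 = 3.420
  age 3: 0.43 × 8.1 = 3.483
  age 4: 0.31 × 11.2 = 3.472
  age 5: 0.15 × 25.3 = 3.795
Maximum at age 5 (3.795).

5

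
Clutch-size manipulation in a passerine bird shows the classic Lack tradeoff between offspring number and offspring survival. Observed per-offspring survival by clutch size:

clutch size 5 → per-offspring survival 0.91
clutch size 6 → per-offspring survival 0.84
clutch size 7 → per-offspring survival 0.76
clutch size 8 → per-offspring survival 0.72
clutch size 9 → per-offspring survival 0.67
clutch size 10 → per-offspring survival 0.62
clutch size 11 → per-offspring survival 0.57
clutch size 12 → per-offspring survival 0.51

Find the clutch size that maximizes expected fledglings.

Expected fledglings = c × s(c):
  c=5: 5 × 0.91 = 4.550
  c=6: 6 × 0.84 = 5.040
  c=7: 7 × 0.76 = 5.320
  c=8: 8 × 0.72 = 5.760
  c=9: 9 × 0.67 = 6.030
  c=10: 10 × 0.62 = 6.200
  c=11: 11 × 0.57 = 6.270
  c=12: 12 × 0.51 = 6.120
Maximum at c = 11 (6.270 fledglings).

11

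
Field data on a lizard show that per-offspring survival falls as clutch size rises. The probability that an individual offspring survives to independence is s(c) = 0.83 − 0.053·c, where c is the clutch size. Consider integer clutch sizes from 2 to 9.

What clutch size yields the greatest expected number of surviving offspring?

Expected surviving offspring = c × s(c):
  c=2: 2 × 0.724 = 1.448
  c=3: 3 × 0.671 = 2.013
  c=4: 4 × 0.618 = 2.472
  c=5: 5 × 0.565 = 2.825
  c=6: 6 × 0.512 = 3.072
  c=7: 7 × 0.459 = 3.213
  c=8: 8 × 0.406 = 3.248
  c=9: 9 × 0.353 = 3.177
Maximum at c = 8 (3.248 surviving offspring).

8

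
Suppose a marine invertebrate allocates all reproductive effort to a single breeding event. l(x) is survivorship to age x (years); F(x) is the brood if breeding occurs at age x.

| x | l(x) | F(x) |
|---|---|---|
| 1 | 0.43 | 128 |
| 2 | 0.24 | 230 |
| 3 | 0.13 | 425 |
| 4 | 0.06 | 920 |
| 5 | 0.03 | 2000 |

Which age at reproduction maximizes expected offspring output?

Expected offspring if breeding at age x = l(x) × F(x):
  age 1: 0.43 × 128 = 55.040
  age 2: 0.24 × 230 = 55.200
  age 3: 0.13 × 425 = 55.250
  age 4: 0.06 × 920 = 55.200
  age 5: 0.03 × 2000 = 60.000
Maximum at age 5 (60.000).

5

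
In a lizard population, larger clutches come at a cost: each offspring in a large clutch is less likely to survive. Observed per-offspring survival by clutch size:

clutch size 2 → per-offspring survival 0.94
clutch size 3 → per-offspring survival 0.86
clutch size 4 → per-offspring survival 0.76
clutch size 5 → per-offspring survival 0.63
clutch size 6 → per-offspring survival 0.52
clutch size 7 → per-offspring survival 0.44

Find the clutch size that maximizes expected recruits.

Expected recruits = c × s(c):
  c=2: 2 × 0.94 = 1.880
  c=3: 3 × 0.86 = 2.580
  c=4: 4 × 0.76 = 3.040
  c=5: 5 × 0.63 = 3.150
  c=6: 6 × 0.52 = 3.120
  c=7: 7 × 0.44 = 3.080
Maximum at c = 5 (3.150 recruits).

5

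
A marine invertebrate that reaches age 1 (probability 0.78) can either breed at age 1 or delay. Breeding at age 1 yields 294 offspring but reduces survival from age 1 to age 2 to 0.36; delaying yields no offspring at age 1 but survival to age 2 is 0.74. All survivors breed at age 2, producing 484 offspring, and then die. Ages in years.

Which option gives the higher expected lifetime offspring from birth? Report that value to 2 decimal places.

365.23

breed at age 1: R₀ = 0.78 × (294 + 0.36 × 484) = 0.78 × 468.2400 = 365.2272
delay to age 2: R₀ = 0.78 × (0.74 × 484) = 0.78 × 358.1600 = 279.3648
Higher: breed at age 1 (365.2272).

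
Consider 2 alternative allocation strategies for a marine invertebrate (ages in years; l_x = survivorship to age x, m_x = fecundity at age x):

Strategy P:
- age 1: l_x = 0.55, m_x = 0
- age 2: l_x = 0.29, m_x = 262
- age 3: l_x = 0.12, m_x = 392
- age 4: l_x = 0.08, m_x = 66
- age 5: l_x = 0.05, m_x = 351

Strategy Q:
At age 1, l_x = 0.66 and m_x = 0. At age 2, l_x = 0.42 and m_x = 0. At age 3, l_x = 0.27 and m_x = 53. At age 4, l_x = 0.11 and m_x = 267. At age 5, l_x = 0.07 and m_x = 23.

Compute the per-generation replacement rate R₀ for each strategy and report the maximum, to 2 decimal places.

Strategy P: R₀ = 0.55×0 + 0.29×262 + 0.12×392 + 0.08×66 + 0.05×351 = 145.8500
Strategy Q: R₀ = 0.66×0 + 0.42×0 + 0.27×53 + 0.11×267 + 0.07×23 = 45.2900
Highest R₀: strategy P with 145.8500.

145.85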